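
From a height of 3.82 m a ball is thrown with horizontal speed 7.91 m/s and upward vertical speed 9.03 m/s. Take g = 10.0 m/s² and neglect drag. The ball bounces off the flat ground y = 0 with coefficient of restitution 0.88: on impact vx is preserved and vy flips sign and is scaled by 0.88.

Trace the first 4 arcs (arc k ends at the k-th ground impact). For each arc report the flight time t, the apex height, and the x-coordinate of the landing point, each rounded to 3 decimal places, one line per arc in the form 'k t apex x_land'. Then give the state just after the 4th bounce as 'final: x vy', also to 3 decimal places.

Arc 1: start y=3.820, vy=9.030 → t=2.160, apex=7.897, x_land=17.084, impact vy=-12.567
  bounce: vy ← 0.88·12.567 = 11.059
Arc 2: start y=0.000, vy=11.059 → t=2.212, apex=6.115, x_land=34.579, impact vy=-11.059
  bounce: vy ← 0.88·11.059 = 9.732
Arc 3: start y=0.000, vy=9.732 → t=1.946, apex=4.736, x_land=49.976, impact vy=-9.732
  bounce: vy ← 0.88·9.732 = 8.564
Arc 4: start y=0.000, vy=8.564 → t=1.713, apex=3.667, x_land=63.525, impact vy=-8.564
  bounce: vy ← 0.88·8.564 = 7.537

1 2.160 7.897 17.084
2 2.212 6.115 34.579
3 1.946 4.736 49.976
4 1.713 3.667 63.525
final: 63.525 7.537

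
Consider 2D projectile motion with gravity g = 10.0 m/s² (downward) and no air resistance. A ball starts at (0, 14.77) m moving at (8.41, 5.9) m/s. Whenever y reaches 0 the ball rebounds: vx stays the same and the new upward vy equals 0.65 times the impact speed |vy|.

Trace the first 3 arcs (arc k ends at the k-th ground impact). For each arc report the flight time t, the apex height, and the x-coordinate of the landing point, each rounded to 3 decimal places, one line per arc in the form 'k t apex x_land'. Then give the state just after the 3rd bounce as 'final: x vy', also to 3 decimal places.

1 2.407 16.511 20.244
2 2.362 6.976 40.111
3 1.536 2.947 53.025
final: 53.025 4.990

Arc 1: start y=14.770, vy=5.900 → t=2.407, apex=16.511, x_land=20.244, impact vy=-18.172
  bounce: vy ← 0.65·18.172 = 11.812
Arc 2: start y=0.000, vy=11.812 → t=2.362, apex=6.976, x_land=40.111, impact vy=-11.812
  bounce: vy ← 0.65·11.812 = 7.678
Arc 3: start y=0.000, vy=7.678 → t=1.536, apex=2.947, x_land=53.025, impact vy=-7.678
  bounce: vy ← 0.65·7.678 = 4.990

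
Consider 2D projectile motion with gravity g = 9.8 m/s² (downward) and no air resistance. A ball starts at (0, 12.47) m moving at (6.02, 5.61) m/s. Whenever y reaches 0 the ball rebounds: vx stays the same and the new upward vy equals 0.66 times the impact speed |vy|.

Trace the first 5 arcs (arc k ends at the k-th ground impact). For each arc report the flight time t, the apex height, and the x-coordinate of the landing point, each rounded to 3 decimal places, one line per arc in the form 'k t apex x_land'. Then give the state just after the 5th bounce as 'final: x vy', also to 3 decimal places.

1 2.267 14.076 13.649
2 2.237 6.131 27.117
3 1.477 2.671 36.006
4 0.975 1.163 41.873
5 0.643 0.507 45.745
final: 45.745 2.080

Arc 1: start y=12.470, vy=5.610 → t=2.267, apex=14.076, x_land=13.649, impact vy=-16.610
  bounce: vy ← 0.66·16.610 = 10.962
Arc 2: start y=0.000, vy=10.962 → t=2.237, apex=6.131, x_land=27.117, impact vy=-10.962
  bounce: vy ← 0.66·10.962 = 7.235
Arc 3: start y=0.000, vy=7.235 → t=1.477, apex=2.671, x_land=36.006, impact vy=-7.235
  bounce: vy ← 0.66·7.235 = 4.775
Arc 4: start y=0.000, vy=4.775 → t=0.975, apex=1.163, x_land=41.873, impact vy=-4.775
  bounce: vy ← 0.66·4.775 = 3.152
Arc 5: start y=0.000, vy=3.152 → t=0.643, apex=0.507, x_land=45.745, impact vy=-3.152
  bounce: vy ← 0.66·3.152 = 2.080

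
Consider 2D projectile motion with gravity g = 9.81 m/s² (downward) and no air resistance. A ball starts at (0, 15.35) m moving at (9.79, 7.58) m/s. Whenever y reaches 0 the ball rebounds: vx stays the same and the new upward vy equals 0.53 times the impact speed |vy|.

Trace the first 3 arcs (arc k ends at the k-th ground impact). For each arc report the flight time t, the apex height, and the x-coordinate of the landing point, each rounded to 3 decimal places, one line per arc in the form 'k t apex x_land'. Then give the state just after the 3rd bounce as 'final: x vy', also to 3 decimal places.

1 2.703 18.278 26.463
2 2.046 5.134 46.496
3 1.085 1.442 57.113
final: 57.113 2.819

Arc 1: start y=15.350, vy=7.580 → t=2.703, apex=18.278, x_land=26.463, impact vy=-18.937
  bounce: vy ← 0.53·18.937 = 10.037
Arc 2: start y=0.000, vy=10.037 → t=2.046, apex=5.134, x_land=46.496, impact vy=-10.037
  bounce: vy ← 0.53·10.037 = 5.320
Arc 3: start y=0.000, vy=5.320 → t=1.085, apex=1.442, x_land=57.113, impact vy=-5.320
  bounce: vy ← 0.53·5.320 = 2.819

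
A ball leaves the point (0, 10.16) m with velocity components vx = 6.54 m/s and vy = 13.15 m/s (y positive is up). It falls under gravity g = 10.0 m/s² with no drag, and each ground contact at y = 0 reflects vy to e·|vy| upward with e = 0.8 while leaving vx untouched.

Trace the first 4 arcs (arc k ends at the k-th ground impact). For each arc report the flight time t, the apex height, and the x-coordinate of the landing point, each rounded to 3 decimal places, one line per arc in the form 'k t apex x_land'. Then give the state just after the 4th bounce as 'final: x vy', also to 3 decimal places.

1 3.254 18.806 21.284
2 3.103 12.036 41.577
3 2.482 7.703 57.812
4 1.986 4.930 70.800
final: 70.800 7.944

Arc 1: start y=10.160, vy=13.150 → t=3.254, apex=18.806, x_land=21.284, impact vy=-19.394
  bounce: vy ← 0.8·19.394 = 15.515
Arc 2: start y=0.000, vy=15.515 → t=3.103, apex=12.036, x_land=41.577, impact vy=-15.515
  bounce: vy ← 0.8·15.515 = 12.412
Arc 3: start y=0.000, vy=12.412 → t=2.482, apex=7.703, x_land=57.812, impact vy=-12.412
  bounce: vy ← 0.8·12.412 = 9.930
Arc 4: start y=0.000, vy=9.930 → t=1.986, apex=4.930, x_land=70.800, impact vy=-9.930
  bounce: vy ← 0.8·9.930 = 7.944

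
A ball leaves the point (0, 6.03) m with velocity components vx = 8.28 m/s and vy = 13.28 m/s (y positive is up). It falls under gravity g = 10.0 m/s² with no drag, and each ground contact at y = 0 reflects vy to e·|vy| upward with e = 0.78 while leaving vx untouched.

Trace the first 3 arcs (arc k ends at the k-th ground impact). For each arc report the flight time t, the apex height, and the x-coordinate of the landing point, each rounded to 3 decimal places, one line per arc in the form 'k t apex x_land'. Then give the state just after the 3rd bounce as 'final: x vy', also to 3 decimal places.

1 3.051 14.848 25.264
2 2.688 9.033 47.523
3 2.097 5.496 64.885
final: 64.885 8.178

Arc 1: start y=6.030, vy=13.280 → t=3.051, apex=14.848, x_land=25.264, impact vy=-17.232
  bounce: vy ← 0.78·17.232 = 13.441
Arc 2: start y=0.000, vy=13.441 → t=2.688, apex=9.033, x_land=47.523, impact vy=-13.441
  bounce: vy ← 0.78·13.441 = 10.484
Arc 3: start y=0.000, vy=10.484 → t=2.097, apex=5.496, x_land=64.885, impact vy=-10.484
  bounce: vy ← 0.78·10.484 = 8.178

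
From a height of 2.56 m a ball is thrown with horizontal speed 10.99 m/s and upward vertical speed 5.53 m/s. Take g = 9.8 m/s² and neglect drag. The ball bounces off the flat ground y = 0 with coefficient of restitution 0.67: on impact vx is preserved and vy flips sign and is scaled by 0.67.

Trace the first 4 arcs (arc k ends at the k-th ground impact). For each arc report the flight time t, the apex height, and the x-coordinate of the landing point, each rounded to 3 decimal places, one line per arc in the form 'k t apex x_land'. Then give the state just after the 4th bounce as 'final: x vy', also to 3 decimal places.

Arc 1: start y=2.560, vy=5.530 → t=1.481, apex=4.120, x_land=16.279, impact vy=-8.986
  bounce: vy ← 0.67·8.986 = 6.021
Arc 2: start y=0.000, vy=6.021 → t=1.229, apex=1.850, x_land=29.783, impact vy=-6.021
  bounce: vy ← 0.67·6.021 = 4.034
Arc 3: start y=0.000, vy=4.034 → t=0.823, apex=0.830, x_land=38.831, impact vy=-4.034
  bounce: vy ← 0.67·4.034 = 2.703
Arc 4: start y=0.000, vy=2.703 → t=0.552, apex=0.373, x_land=44.893, impact vy=-2.703
  bounce: vy ← 0.67·2.703 = 1.811

1 1.481 4.120 16.279
2 1.229 1.850 29.783
3 0.823 0.830 38.831
4 0.552 0.373 44.893
final: 44.893 1.811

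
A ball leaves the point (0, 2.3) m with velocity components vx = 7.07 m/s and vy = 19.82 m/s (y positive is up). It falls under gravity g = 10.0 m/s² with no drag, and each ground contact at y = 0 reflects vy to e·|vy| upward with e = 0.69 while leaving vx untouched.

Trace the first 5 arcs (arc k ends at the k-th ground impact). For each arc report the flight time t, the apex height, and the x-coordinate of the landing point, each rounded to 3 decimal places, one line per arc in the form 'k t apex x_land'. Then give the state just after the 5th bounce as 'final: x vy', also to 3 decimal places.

1 4.077 21.942 28.823
2 2.891 10.446 49.262
3 1.995 4.974 63.364
4 1.376 2.368 73.095
5 0.950 1.127 79.809
final: 79.809 3.276

Arc 1: start y=2.300, vy=19.820 → t=4.077, apex=21.942, x_land=28.823, impact vy=-20.948
  bounce: vy ← 0.69·20.948 = 14.454
Arc 2: start y=0.000, vy=14.454 → t=2.891, apex=10.446, x_land=49.262, impact vy=-14.454
  bounce: vy ← 0.69·14.454 = 9.973
Arc 3: start y=0.000, vy=9.973 → t=1.995, apex=4.974, x_land=63.364, impact vy=-9.973
  bounce: vy ← 0.69·9.973 = 6.882
Arc 4: start y=0.000, vy=6.882 → t=1.376, apex=2.368, x_land=73.095, impact vy=-6.882
  bounce: vy ← 0.69·6.882 = 4.748
Arc 5: start y=0.000, vy=4.748 → t=0.950, apex=1.127, x_land=79.809, impact vy=-4.748
  bounce: vy ← 0.69·4.748 = 3.276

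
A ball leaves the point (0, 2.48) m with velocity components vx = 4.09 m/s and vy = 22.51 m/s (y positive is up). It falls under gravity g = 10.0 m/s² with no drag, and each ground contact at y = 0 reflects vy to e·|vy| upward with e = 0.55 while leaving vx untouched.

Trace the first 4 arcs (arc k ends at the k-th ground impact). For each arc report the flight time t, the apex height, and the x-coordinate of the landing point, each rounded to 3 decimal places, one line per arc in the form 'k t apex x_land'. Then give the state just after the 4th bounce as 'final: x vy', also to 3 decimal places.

1 4.610 27.815 18.853
2 2.594 8.414 29.465
3 1.427 2.545 35.301
4 0.785 0.770 38.511
final: 38.511 2.158

Arc 1: start y=2.480, vy=22.510 → t=4.610, apex=27.815, x_land=18.853, impact vy=-23.586
  bounce: vy ← 0.55·23.586 = 12.972
Arc 2: start y=0.000, vy=12.972 → t=2.594, apex=8.414, x_land=29.465, impact vy=-12.972
  bounce: vy ← 0.55·12.972 = 7.135
Arc 3: start y=0.000, vy=7.135 → t=1.427, apex=2.545, x_land=35.301, impact vy=-7.135
  bounce: vy ← 0.55·7.135 = 3.924
Arc 4: start y=0.000, vy=3.924 → t=0.785, apex=0.770, x_land=38.511, impact vy=-3.924
  bounce: vy ← 0.55·3.924 = 2.158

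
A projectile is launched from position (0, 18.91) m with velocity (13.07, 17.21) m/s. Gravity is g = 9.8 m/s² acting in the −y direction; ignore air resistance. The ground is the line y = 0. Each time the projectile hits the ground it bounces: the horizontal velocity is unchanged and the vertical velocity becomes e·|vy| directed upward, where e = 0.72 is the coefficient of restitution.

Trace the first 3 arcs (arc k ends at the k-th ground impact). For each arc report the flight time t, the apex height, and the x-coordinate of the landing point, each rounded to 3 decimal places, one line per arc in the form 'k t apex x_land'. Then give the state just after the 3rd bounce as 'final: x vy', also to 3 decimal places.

1 4.391 34.021 57.392
2 3.794 17.637 106.984
3 2.732 9.143 142.691
final: 142.691 9.638

Arc 1: start y=18.910, vy=17.210 → t=4.391, apex=34.021, x_land=57.392, impact vy=-25.823
  bounce: vy ← 0.72·25.823 = 18.592
Arc 2: start y=0.000, vy=18.592 → t=3.794, apex=17.637, x_land=106.984, impact vy=-18.592
  bounce: vy ← 0.72·18.592 = 13.387
Arc 3: start y=0.000, vy=13.387 → t=2.732, apex=9.143, x_land=142.691, impact vy=-13.387
  bounce: vy ← 0.72·13.387 = 9.638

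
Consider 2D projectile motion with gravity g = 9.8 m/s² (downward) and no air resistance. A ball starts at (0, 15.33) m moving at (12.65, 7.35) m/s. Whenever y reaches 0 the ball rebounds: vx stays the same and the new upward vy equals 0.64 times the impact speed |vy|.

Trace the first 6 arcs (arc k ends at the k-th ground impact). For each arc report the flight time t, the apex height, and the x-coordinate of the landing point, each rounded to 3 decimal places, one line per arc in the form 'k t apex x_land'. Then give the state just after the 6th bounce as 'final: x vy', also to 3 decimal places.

Arc 1: start y=15.330, vy=7.350 → t=2.671, apex=18.086, x_land=33.791, impact vy=-18.828
  bounce: vy ← 0.64·18.828 = 12.050
Arc 2: start y=0.000, vy=12.050 → t=2.459, apex=7.408, x_land=64.899, impact vy=-12.050
  bounce: vy ← 0.64·12.050 = 7.712
Arc 3: start y=0.000, vy=7.712 → t=1.574, apex=3.034, x_land=84.809, impact vy=-7.712
  bounce: vy ← 0.64·7.712 = 4.936
Arc 4: start y=0.000, vy=4.936 → t=1.007, apex=1.243, x_land=97.551, impact vy=-4.936
  bounce: vy ← 0.64·4.936 = 3.159
Arc 5: start y=0.000, vy=3.159 → t=0.645, apex=0.509, x_land=105.705, impact vy=-3.159
  bounce: vy ← 0.64·3.159 = 2.022
Arc 6: start y=0.000, vy=2.022 → t=0.413, apex=0.209, x_land=110.924, impact vy=-2.022
  bounce: vy ← 0.64·2.022 = 1.294

1 2.671 18.086 33.791
2 2.459 7.408 64.899
3 1.574 3.034 84.809
4 1.007 1.243 97.551
5 0.645 0.509 105.705
6 0.413 0.209 110.924
final: 110.924 1.294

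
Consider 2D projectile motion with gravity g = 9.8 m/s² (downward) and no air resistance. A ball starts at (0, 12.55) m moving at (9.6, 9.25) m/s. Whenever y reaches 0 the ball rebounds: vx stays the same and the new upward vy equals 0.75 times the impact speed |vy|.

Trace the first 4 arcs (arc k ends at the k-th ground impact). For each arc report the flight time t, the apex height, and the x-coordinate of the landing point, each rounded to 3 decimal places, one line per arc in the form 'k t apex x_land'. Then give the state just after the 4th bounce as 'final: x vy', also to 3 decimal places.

Arc 1: start y=12.550, vy=9.250 → t=2.802, apex=16.915, x_land=26.898, impact vy=-18.208
  bounce: vy ← 0.75·18.208 = 13.656
Arc 2: start y=0.000, vy=13.656 → t=2.787, apex=9.515, x_land=53.653, impact vy=-13.656
  bounce: vy ← 0.75·13.656 = 10.242
Arc 3: start y=0.000, vy=10.242 → t=2.090, apex=5.352, x_land=73.719, impact vy=-10.242
  bounce: vy ← 0.75·10.242 = 7.682
Arc 4: start y=0.000, vy=7.682 → t=1.568, apex=3.011, x_land=88.769, impact vy=-7.682
  bounce: vy ← 0.75·7.682 = 5.761

1 2.802 16.915 26.898
2 2.787 9.515 53.653
3 2.090 5.352 73.719
4 1.568 3.011 88.769
final: 88.769 5.761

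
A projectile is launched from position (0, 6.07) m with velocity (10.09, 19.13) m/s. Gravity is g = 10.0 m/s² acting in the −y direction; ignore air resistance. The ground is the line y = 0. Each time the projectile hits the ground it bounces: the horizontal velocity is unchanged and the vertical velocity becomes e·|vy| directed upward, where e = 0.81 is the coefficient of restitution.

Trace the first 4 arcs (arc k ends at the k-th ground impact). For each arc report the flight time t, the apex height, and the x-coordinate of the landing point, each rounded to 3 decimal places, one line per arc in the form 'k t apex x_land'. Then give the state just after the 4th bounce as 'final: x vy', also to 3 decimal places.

1 4.121 24.368 41.577
2 3.576 15.988 77.662
3 2.897 10.490 106.891
4 2.346 6.882 130.567
final: 130.567 9.503

Arc 1: start y=6.070, vy=19.130 → t=4.121, apex=24.368, x_land=41.577, impact vy=-22.076
  bounce: vy ← 0.81·22.076 = 17.882
Arc 2: start y=0.000, vy=17.882 → t=3.576, apex=15.988, x_land=77.662, impact vy=-17.882
  bounce: vy ← 0.81·17.882 = 14.484
Arc 3: start y=0.000, vy=14.484 → t=2.897, apex=10.490, x_land=106.891, impact vy=-14.484
  bounce: vy ← 0.81·14.484 = 11.732
Arc 4: start y=0.000, vy=11.732 → t=2.346, apex=6.882, x_land=130.567, impact vy=-11.732
  bounce: vy ← 0.81·11.732 = 9.503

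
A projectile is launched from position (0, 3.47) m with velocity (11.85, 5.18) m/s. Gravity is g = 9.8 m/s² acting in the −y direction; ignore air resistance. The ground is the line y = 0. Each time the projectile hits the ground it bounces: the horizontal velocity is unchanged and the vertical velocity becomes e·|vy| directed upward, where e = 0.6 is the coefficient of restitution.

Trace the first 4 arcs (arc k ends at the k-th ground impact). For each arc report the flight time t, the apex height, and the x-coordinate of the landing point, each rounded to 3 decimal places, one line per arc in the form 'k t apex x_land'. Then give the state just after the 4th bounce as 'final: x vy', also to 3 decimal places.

Arc 1: start y=3.470, vy=5.180 → t=1.522, apex=4.839, x_land=18.040, impact vy=-9.739
  bounce: vy ← 0.6·9.739 = 5.843
Arc 2: start y=0.000, vy=5.843 → t=1.193, apex=1.742, x_land=32.171, impact vy=-5.843
  bounce: vy ← 0.6·5.843 = 3.506
Arc 3: start y=0.000, vy=3.506 → t=0.716, apex=0.627, x_land=40.650, impact vy=-3.506
  bounce: vy ← 0.6·3.506 = 2.104
Arc 4: start y=0.000, vy=2.104 → t=0.429, apex=0.226, x_land=45.737, impact vy=-2.104
  bounce: vy ← 0.6·2.104 = 1.262

1 1.522 4.839 18.040
2 1.193 1.742 32.171
3 0.716 0.627 40.650
4 0.429 0.226 45.737
final: 45.737 1.262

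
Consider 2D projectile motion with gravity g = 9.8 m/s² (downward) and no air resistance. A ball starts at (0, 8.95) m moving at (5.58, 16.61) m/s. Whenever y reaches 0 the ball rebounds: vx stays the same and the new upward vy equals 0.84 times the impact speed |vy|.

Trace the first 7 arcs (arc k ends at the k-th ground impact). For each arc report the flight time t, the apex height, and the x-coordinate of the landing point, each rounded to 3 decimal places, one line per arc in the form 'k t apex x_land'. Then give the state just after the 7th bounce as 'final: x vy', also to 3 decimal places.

1 3.863 23.026 21.554
2 3.642 16.247 41.875
3 3.059 11.464 58.945
4 2.570 8.089 73.284
5 2.159 5.708 85.329
6 1.813 4.027 95.446
7 1.523 2.842 103.945
final: 103.945 6.269

Arc 1: start y=8.950, vy=16.610 → t=3.863, apex=23.026, x_land=21.554, impact vy=-21.244
  bounce: vy ← 0.84·21.244 = 17.845
Arc 2: start y=0.000, vy=17.845 → t=3.642, apex=16.247, x_land=41.875, impact vy=-17.845
  bounce: vy ← 0.84·17.845 = 14.990
Arc 3: start y=0.000, vy=14.990 → t=3.059, apex=11.464, x_land=58.945, impact vy=-14.990
  bounce: vy ← 0.84·14.990 = 12.591
Arc 4: start y=0.000, vy=12.591 → t=2.570, apex=8.089, x_land=73.284, impact vy=-12.591
  bounce: vy ← 0.84·12.591 = 10.577
Arc 5: start y=0.000, vy=10.577 → t=2.159, apex=5.708, x_land=85.329, impact vy=-10.577
  bounce: vy ← 0.84·10.577 = 8.885
Arc 6: start y=0.000, vy=8.885 → t=1.813, apex=4.027, x_land=95.446, impact vy=-8.885
  bounce: vy ← 0.84·8.885 = 7.463
Arc 7: start y=0.000, vy=7.463 → t=1.523, apex=2.842, x_land=103.945, impact vy=-7.463
  bounce: vy ← 0.84·7.463 = 6.269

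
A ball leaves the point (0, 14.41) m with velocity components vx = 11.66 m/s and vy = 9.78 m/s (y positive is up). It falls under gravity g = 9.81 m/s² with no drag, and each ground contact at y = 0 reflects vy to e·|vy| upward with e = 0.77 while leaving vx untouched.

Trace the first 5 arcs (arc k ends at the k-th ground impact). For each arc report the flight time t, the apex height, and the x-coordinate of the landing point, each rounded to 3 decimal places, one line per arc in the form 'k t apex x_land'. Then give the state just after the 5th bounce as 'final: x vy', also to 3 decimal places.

Arc 1: start y=14.410, vy=9.780 → t=2.980, apex=19.285, x_land=34.744, impact vy=-19.452
  bounce: vy ← 0.77·19.452 = 14.978
Arc 2: start y=0.000, vy=14.978 → t=3.054, apex=11.434, x_land=70.349, impact vy=-14.978
  bounce: vy ← 0.77·14.978 = 11.533
Arc 3: start y=0.000, vy=11.533 → t=2.351, apex=6.779, x_land=97.765, impact vy=-11.533
  bounce: vy ← 0.77·11.533 = 8.880
Arc 4: start y=0.000, vy=8.880 → t=1.810, apex=4.019, x_land=118.875, impact vy=-8.880
  bounce: vy ← 0.77·8.880 = 6.838
Arc 5: start y=0.000, vy=6.838 → t=1.394, apex=2.383, x_land=135.130, impact vy=-6.838
  bounce: vy ← 0.77·6.838 = 5.265

1 2.980 19.285 34.744
2 3.054 11.434 70.349
3 2.351 6.779 97.765
4 1.810 4.019 118.875
5 1.394 2.383 135.130
final: 135.130 5.265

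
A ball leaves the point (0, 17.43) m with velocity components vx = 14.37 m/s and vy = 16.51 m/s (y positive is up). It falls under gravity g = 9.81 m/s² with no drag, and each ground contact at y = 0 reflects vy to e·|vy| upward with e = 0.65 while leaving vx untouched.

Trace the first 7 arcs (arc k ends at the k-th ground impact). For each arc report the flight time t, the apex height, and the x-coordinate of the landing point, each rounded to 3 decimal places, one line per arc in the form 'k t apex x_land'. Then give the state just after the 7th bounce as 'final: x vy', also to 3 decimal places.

Arc 1: start y=17.430, vy=16.510 → t=4.210, apex=31.323, x_land=60.498, impact vy=-24.790
  bounce: vy ← 0.65·24.790 = 16.114
Arc 2: start y=0.000, vy=16.114 → t=3.285, apex=13.234, x_land=107.706, impact vy=-16.114
  bounce: vy ← 0.65·16.114 = 10.474
Arc 3: start y=0.000, vy=10.474 → t=2.135, apex=5.591, x_land=138.390, impact vy=-10.474
  bounce: vy ← 0.65·10.474 = 6.808
Arc 4: start y=0.000, vy=6.808 → t=1.388, apex=2.362, x_land=158.336, impact vy=-6.808
  bounce: vy ← 0.65·6.808 = 4.425
Arc 5: start y=0.000, vy=4.425 → t=0.902, apex=0.998, x_land=171.300, impact vy=-4.425
  bounce: vy ← 0.65·4.425 = 2.876
Arc 6: start y=0.000, vy=2.876 → t=0.586, apex=0.422, x_land=179.727, impact vy=-2.876
  bounce: vy ← 0.65·2.876 = 1.870
Arc 7: start y=0.000, vy=1.870 → t=0.381, apex=0.178, x_land=185.204, impact vy=-1.870
  bounce: vy ← 0.65·1.870 = 1.215

1 4.210 31.323 60.498
2 3.285 13.234 107.706
3 2.135 5.591 138.390
4 1.388 2.362 158.336
5 0.902 0.998 171.300
6 0.586 0.422 179.727
7 0.381 0.178 185.204
final: 185.204 1.215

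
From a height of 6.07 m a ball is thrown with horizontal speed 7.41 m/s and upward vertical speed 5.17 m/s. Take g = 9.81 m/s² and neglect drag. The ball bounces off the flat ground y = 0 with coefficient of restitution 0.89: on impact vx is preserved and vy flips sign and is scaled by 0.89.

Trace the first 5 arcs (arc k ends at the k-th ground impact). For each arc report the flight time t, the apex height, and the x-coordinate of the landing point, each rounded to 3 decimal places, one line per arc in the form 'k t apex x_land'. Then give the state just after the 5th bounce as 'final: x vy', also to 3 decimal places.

1 1.758 7.432 13.027
2 2.191 5.887 29.263
3 1.950 4.663 43.713
4 1.736 3.694 56.573
5 1.545 2.926 68.019
final: 68.019 6.743

Arc 1: start y=6.070, vy=5.170 → t=1.758, apex=7.432, x_land=13.027, impact vy=-12.076
  bounce: vy ← 0.89·12.076 = 10.747
Arc 2: start y=0.000, vy=10.747 → t=2.191, apex=5.887, x_land=29.263, impact vy=-10.747
  bounce: vy ← 0.89·10.747 = 9.565
Arc 3: start y=0.000, vy=9.565 → t=1.950, apex=4.663, x_land=43.713, impact vy=-9.565
  bounce: vy ← 0.89·9.565 = 8.513
Arc 4: start y=0.000, vy=8.513 → t=1.736, apex=3.694, x_land=56.573, impact vy=-8.513
  bounce: vy ← 0.89·8.513 = 7.577
Arc 5: start y=0.000, vy=7.577 → t=1.545, apex=2.926, x_land=68.019, impact vy=-7.577
  bounce: vy ← 0.89·7.577 = 6.743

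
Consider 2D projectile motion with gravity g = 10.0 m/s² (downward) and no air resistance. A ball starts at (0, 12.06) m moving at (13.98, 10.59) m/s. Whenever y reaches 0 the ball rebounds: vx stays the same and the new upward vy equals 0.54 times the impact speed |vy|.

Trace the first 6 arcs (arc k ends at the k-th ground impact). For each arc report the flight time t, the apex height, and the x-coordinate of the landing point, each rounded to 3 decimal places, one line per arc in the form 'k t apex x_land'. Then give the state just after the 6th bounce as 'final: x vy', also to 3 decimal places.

1 2.939 17.667 41.084
2 2.030 5.152 69.465
3 1.096 1.502 84.791
4 0.592 0.438 93.067
5 0.320 0.128 97.536
6 0.173 0.037 99.949
final: 99.949 0.466

Arc 1: start y=12.060, vy=10.590 → t=2.939, apex=17.667, x_land=41.084, impact vy=-18.798
  bounce: vy ← 0.54·18.798 = 10.151
Arc 2: start y=0.000, vy=10.151 → t=2.030, apex=5.152, x_land=69.465, impact vy=-10.151
  bounce: vy ← 0.54·10.151 = 5.481
Arc 3: start y=0.000, vy=5.481 → t=1.096, apex=1.502, x_land=84.791, impact vy=-5.481
  bounce: vy ← 0.54·5.481 = 2.960
Arc 4: start y=0.000, vy=2.960 → t=0.592, apex=0.438, x_land=93.067, impact vy=-2.960
  bounce: vy ← 0.54·2.960 = 1.598
Arc 5: start y=0.000, vy=1.598 → t=0.320, apex=0.128, x_land=97.536, impact vy=-1.598
  bounce: vy ← 0.54·1.598 = 0.863
Arc 6: start y=0.000, vy=0.863 → t=0.173, apex=0.037, x_land=99.949, impact vy=-0.863
  bounce: vy ← 0.54·0.863 = 0.466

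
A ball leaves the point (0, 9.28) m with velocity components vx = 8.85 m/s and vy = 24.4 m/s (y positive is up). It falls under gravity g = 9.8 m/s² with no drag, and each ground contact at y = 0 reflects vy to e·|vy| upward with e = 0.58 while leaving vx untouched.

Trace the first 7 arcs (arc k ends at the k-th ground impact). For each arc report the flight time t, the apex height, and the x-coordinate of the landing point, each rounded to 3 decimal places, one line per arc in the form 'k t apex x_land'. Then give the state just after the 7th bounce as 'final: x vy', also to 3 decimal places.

Arc 1: start y=9.280, vy=24.400 → t=5.335, apex=39.656, x_land=47.211, impact vy=-27.879
  bounce: vy ← 0.58·27.879 = 16.170
Arc 2: start y=0.000, vy=16.170 → t=3.300, apex=13.340, x_land=76.416, impact vy=-16.170
  bounce: vy ← 0.58·16.170 = 9.379
Arc 3: start y=0.000, vy=9.379 → t=1.914, apex=4.488, x_land=93.355, impact vy=-9.379
  bounce: vy ← 0.58·9.379 = 5.440
Arc 4: start y=0.000, vy=5.440 → t=1.110, apex=1.510, x_land=103.179, impact vy=-5.440
  bounce: vy ← 0.58·5.440 = 3.155
Arc 5: start y=0.000, vy=3.155 → t=0.644, apex=0.508, x_land=108.878, impact vy=-3.155
  bounce: vy ← 0.58·3.155 = 1.830
Arc 6: start y=0.000, vy=1.830 → t=0.373, apex=0.171, x_land=112.183, impact vy=-1.830
  bounce: vy ← 0.58·1.830 = 1.061
Arc 7: start y=0.000, vy=1.061 → t=0.217, apex=0.057, x_land=114.100, impact vy=-1.061
  bounce: vy ← 0.58·1.061 = 0.616

1 5.335 39.656 47.211
2 3.300 13.340 76.416
3 1.914 4.488 93.355
4 1.110 1.510 103.179
5 0.644 0.508 108.878
6 0.373 0.171 112.183
7 0.217 0.057 114.100
final: 114.100 0.616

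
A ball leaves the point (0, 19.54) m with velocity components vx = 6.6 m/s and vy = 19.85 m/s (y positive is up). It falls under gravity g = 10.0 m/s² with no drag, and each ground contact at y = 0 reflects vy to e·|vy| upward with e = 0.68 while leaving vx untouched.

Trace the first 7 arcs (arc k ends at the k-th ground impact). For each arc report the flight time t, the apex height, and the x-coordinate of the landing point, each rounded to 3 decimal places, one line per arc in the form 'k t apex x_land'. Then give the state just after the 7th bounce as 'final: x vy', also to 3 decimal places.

1 4.786 39.241 31.591
2 3.810 18.145 56.737
3 2.591 8.390 73.836
4 1.762 3.880 85.463
5 1.198 1.794 93.370
6 0.815 0.830 98.747
7 0.554 0.384 102.403
final: 102.403 1.883

Arc 1: start y=19.540, vy=19.850 → t=4.786, apex=39.241, x_land=31.591, impact vy=-28.015
  bounce: vy ← 0.68·28.015 = 19.050
Arc 2: start y=0.000, vy=19.050 → t=3.810, apex=18.145, x_land=56.737, impact vy=-19.050
  bounce: vy ← 0.68·19.050 = 12.954
Arc 3: start y=0.000, vy=12.954 → t=2.591, apex=8.390, x_land=73.836, impact vy=-12.954
  bounce: vy ← 0.68·12.954 = 8.809
Arc 4: start y=0.000, vy=8.809 → t=1.762, apex=3.880, x_land=85.463, impact vy=-8.809
  bounce: vy ← 0.68·8.809 = 5.990
Arc 5: start y=0.000, vy=5.990 → t=1.198, apex=1.794, x_land=93.370, impact vy=-5.990
  bounce: vy ← 0.68·5.990 = 4.073
Arc 6: start y=0.000, vy=4.073 → t=0.815, apex=0.830, x_land=98.747, impact vy=-4.073
  bounce: vy ← 0.68·4.073 = 2.770
Arc 7: start y=0.000, vy=2.770 → t=0.554, apex=0.384, x_land=102.403, impact vy=-2.770
  bounce: vy ← 0.68·2.770 = 1.883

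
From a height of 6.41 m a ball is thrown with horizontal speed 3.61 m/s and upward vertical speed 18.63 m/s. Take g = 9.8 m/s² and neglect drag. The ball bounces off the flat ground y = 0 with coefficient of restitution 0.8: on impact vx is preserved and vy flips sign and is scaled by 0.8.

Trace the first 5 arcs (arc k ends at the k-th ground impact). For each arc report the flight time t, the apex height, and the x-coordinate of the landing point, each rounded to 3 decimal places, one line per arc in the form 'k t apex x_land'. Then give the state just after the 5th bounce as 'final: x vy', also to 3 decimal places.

1 4.120 24.118 14.872
2 3.550 15.436 27.686
3 2.840 9.879 37.938
4 2.272 6.322 46.139
5 1.817 4.046 52.700
final: 52.700 7.124

Arc 1: start y=6.410, vy=18.630 → t=4.120, apex=24.118, x_land=14.872, impact vy=-21.742
  bounce: vy ← 0.8·21.742 = 17.394
Arc 2: start y=0.000, vy=17.394 → t=3.550, apex=15.436, x_land=27.686, impact vy=-17.394
  bounce: vy ← 0.8·17.394 = 13.915
Arc 3: start y=0.000, vy=13.915 → t=2.840, apex=9.879, x_land=37.938, impact vy=-13.915
  bounce: vy ← 0.8·13.915 = 11.132
Arc 4: start y=0.000, vy=11.132 → t=2.272, apex=6.322, x_land=46.139, impact vy=-11.132
  bounce: vy ← 0.8·11.132 = 8.906
Arc 5: start y=0.000, vy=8.906 → t=1.817, apex=4.046, x_land=52.700, impact vy=-8.906
  bounce: vy ← 0.8·8.906 = 7.124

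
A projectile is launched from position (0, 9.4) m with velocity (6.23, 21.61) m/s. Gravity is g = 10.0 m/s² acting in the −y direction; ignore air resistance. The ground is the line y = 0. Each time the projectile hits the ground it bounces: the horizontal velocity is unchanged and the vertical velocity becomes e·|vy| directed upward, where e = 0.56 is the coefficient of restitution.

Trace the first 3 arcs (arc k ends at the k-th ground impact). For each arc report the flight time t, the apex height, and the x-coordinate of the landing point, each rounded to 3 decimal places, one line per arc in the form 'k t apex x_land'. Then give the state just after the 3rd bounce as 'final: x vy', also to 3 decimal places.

Arc 1: start y=9.400, vy=21.610 → t=4.720, apex=32.750, x_land=29.407, impact vy=-25.593
  bounce: vy ← 0.56·25.593 = 14.332
Arc 2: start y=0.000, vy=14.332 → t=2.866, apex=10.270, x_land=47.265, impact vy=-14.332
  bounce: vy ← 0.56·14.332 = 8.026
Arc 3: start y=0.000, vy=8.026 → t=1.605, apex=3.221, x_land=57.265, impact vy=-8.026
  bounce: vy ← 0.56·8.026 = 4.495

1 4.720 32.750 29.407
2 2.866 10.270 47.265
3 1.605 3.221 57.265
final: 57.265 4.495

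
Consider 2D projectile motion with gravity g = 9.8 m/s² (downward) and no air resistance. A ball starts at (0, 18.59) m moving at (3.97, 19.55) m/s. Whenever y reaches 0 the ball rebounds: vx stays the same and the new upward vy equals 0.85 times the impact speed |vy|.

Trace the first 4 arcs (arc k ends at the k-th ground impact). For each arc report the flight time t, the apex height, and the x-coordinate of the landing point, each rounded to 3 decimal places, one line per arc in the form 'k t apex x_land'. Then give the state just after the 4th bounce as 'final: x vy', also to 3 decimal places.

Arc 1: start y=18.590, vy=19.550 → t=4.783, apex=38.090, x_land=18.988, impact vy=-27.323
  bounce: vy ← 0.85·27.323 = 23.225
Arc 2: start y=0.000, vy=23.225 → t=4.740, apex=27.520, x_land=37.805, impact vy=-23.225
  bounce: vy ← 0.85·23.225 = 19.741
Arc 3: start y=0.000, vy=19.741 → t=4.029, apex=19.883, x_land=53.800, impact vy=-19.741
  bounce: vy ← 0.85·19.741 = 16.780
Arc 4: start y=0.000, vy=16.780 → t=3.424, apex=14.366, x_land=67.395, impact vy=-16.780
  bounce: vy ← 0.85·16.780 = 14.263

1 4.783 38.090 18.988
2 4.740 27.520 37.805
3 4.029 19.883 53.800
4 3.424 14.366 67.395
final: 67.395 14.263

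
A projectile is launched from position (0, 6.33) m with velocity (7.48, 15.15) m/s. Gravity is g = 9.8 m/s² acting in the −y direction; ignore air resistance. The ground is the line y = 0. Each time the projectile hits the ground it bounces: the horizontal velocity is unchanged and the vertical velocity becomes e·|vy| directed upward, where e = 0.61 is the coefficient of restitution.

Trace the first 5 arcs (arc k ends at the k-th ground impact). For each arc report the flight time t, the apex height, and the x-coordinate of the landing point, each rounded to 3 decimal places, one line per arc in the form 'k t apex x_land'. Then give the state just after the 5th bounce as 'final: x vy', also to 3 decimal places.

Arc 1: start y=6.330, vy=15.150 → t=3.465, apex=18.040, x_land=25.916, impact vy=-18.804
  bounce: vy ← 0.61·18.804 = 11.470
Arc 2: start y=0.000, vy=11.470 → t=2.341, apex=6.713, x_land=43.426, impact vy=-11.470
  bounce: vy ← 0.61·11.470 = 6.997
Arc 3: start y=0.000, vy=6.997 → t=1.428, apex=2.498, x_land=54.107, impact vy=-6.997
  bounce: vy ← 0.61·6.997 = 4.268
Arc 4: start y=0.000, vy=4.268 → t=0.871, apex=0.929, x_land=60.622, impact vy=-4.268
  bounce: vy ← 0.61·4.268 = 2.604
Arc 5: start y=0.000, vy=2.604 → t=0.531, apex=0.346, x_land=64.597, impact vy=-2.604
  bounce: vy ← 0.61·2.604 = 1.588

1 3.465 18.040 25.916
2 2.341 6.713 43.426
3 1.428 2.498 54.107
4 0.871 0.929 60.622
5 0.531 0.346 64.597
final: 64.597 1.588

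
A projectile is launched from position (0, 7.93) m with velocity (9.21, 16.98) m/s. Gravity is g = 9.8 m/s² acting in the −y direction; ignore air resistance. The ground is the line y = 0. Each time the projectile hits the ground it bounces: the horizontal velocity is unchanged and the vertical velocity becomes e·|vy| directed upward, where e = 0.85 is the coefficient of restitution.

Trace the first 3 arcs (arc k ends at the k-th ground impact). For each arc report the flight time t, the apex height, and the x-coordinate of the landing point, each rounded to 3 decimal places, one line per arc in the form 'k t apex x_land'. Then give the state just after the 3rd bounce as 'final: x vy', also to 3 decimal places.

1 3.882 22.640 35.755
2 3.654 16.358 69.410
3 3.106 11.818 98.017
final: 98.017 12.937

Arc 1: start y=7.930, vy=16.980 → t=3.882, apex=22.640, x_land=35.755, impact vy=-21.065
  bounce: vy ← 0.85·21.065 = 17.906
Arc 2: start y=0.000, vy=17.906 → t=3.654, apex=16.358, x_land=69.410, impact vy=-17.906
  bounce: vy ← 0.85·17.906 = 15.220
Arc 3: start y=0.000, vy=15.220 → t=3.106, apex=11.818, x_land=98.017, impact vy=-15.220
  bounce: vy ← 0.85·15.220 = 12.937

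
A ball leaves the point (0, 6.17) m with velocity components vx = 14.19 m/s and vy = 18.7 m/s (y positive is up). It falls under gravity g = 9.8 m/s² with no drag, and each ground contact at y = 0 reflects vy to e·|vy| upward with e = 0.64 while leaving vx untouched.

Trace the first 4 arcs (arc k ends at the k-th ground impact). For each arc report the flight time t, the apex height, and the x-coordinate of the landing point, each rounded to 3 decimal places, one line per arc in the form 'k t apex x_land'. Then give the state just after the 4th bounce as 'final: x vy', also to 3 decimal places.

Arc 1: start y=6.170, vy=18.700 → t=4.122, apex=24.011, x_land=58.489, impact vy=-21.694
  bounce: vy ← 0.64·21.694 = 13.884
Arc 2: start y=0.000, vy=13.884 → t=2.833, apex=9.835, x_land=98.696, impact vy=-13.884
  bounce: vy ← 0.64·13.884 = 8.886
Arc 3: start y=0.000, vy=8.886 → t=1.813, apex=4.028, x_land=124.428, impact vy=-8.886
  bounce: vy ← 0.64·8.886 = 5.687
Arc 4: start y=0.000, vy=5.687 → t=1.161, apex=1.650, x_land=140.897, impact vy=-5.687
  bounce: vy ← 0.64·5.687 = 3.640

1 4.122 24.011 58.489
2 2.833 9.835 98.696
3 1.813 4.028 124.428
4 1.161 1.650 140.897
final: 140.897 3.640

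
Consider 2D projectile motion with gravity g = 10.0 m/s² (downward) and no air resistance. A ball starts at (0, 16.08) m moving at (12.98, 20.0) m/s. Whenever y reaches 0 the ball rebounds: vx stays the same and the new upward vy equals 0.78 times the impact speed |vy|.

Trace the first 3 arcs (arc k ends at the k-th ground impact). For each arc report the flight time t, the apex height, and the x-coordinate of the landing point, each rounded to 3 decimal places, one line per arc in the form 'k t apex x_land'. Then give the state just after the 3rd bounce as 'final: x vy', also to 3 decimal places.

1 4.686 36.080 60.828
2 4.191 21.951 115.221
3 3.269 13.355 157.648
final: 157.648 12.748

Arc 1: start y=16.080, vy=20.000 → t=4.686, apex=36.080, x_land=60.828, impact vy=-26.863
  bounce: vy ← 0.78·26.863 = 20.953
Arc 2: start y=0.000, vy=20.953 → t=4.191, apex=21.951, x_land=115.221, impact vy=-20.953
  bounce: vy ← 0.78·20.953 = 16.343
Arc 3: start y=0.000, vy=16.343 → t=3.269, apex=13.355, x_land=157.648, impact vy=-16.343
  bounce: vy ← 0.78·16.343 = 12.748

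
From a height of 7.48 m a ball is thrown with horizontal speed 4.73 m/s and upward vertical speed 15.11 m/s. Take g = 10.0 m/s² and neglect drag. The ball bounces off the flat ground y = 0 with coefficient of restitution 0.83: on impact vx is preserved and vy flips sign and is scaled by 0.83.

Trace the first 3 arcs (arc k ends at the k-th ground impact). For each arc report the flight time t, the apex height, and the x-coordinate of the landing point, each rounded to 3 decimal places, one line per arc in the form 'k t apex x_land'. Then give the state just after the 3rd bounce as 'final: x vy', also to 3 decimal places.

Arc 1: start y=7.480, vy=15.110 → t=3.455, apex=18.896, x_land=16.342, impact vy=-19.440
  bounce: vy ← 0.83·19.440 = 16.135
Arc 2: start y=0.000, vy=16.135 → t=3.227, apex=13.017, x_land=31.606, impact vy=-16.135
  bounce: vy ← 0.83·16.135 = 13.392
Arc 3: start y=0.000, vy=13.392 → t=2.678, apex=8.968, x_land=44.275, impact vy=-13.392
  bounce: vy ← 0.83·13.392 = 11.116

1 3.455 18.896 16.342
2 3.227 13.017 31.606
3 2.678 8.968 44.275
final: 44.275 11.116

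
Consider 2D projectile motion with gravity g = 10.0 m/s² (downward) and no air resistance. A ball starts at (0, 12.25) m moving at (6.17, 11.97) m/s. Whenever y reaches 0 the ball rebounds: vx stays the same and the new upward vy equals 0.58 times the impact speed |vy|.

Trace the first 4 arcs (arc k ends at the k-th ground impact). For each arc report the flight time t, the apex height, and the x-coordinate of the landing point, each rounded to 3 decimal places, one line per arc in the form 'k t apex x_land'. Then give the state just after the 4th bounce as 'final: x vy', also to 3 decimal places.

1 3.167 19.414 19.543
2 2.286 6.531 33.647
3 1.326 2.197 41.826
4 0.769 0.739 46.571
final: 46.571 2.230

Arc 1: start y=12.250, vy=11.970 → t=3.167, apex=19.414, x_land=19.543, impact vy=-19.705
  bounce: vy ← 0.58·19.705 = 11.429
Arc 2: start y=0.000, vy=11.429 → t=2.286, apex=6.531, x_land=33.647, impact vy=-11.429
  bounce: vy ← 0.58·11.429 = 6.629
Arc 3: start y=0.000, vy=6.629 → t=1.326, apex=2.197, x_land=41.826, impact vy=-6.629
  bounce: vy ← 0.58·6.629 = 3.845
Arc 4: start y=0.000, vy=3.845 → t=0.769, apex=0.739, x_land=46.571, impact vy=-3.845
  bounce: vy ← 0.58·3.845 = 2.230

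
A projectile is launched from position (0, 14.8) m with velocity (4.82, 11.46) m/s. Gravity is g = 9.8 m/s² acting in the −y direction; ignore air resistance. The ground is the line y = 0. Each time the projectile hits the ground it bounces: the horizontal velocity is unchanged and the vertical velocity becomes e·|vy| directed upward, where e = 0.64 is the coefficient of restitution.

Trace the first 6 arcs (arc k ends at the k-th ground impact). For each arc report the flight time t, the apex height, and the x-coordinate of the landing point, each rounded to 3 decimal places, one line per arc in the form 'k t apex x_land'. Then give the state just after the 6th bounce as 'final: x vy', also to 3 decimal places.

Arc 1: start y=14.800, vy=11.460 → t=3.264, apex=21.501, x_land=15.733, impact vy=-20.528
  bounce: vy ← 0.64·20.528 = 13.138
Arc 2: start y=0.000, vy=13.138 → t=2.681, apex=8.807, x_land=28.657, impact vy=-13.138
  bounce: vy ← 0.64·13.138 = 8.408
Arc 3: start y=0.000, vy=8.408 → t=1.716, apex=3.607, x_land=36.928, impact vy=-8.408
  bounce: vy ← 0.64·8.408 = 5.381
Arc 4: start y=0.000, vy=5.381 → t=1.098, apex=1.478, x_land=42.221, impact vy=-5.381
  bounce: vy ← 0.64·5.381 = 3.444
Arc 5: start y=0.000, vy=3.444 → t=0.703, apex=0.605, x_land=45.609, impact vy=-3.444
  bounce: vy ← 0.64·3.444 = 2.204
Arc 6: start y=0.000, vy=2.204 → t=0.450, apex=0.248, x_land=47.777, impact vy=-2.204
  bounce: vy ← 0.64·2.204 = 1.411

1 3.264 21.501 15.733
2 2.681 8.807 28.657
3 1.716 3.607 36.928
4 1.098 1.478 42.221
5 0.703 0.605 45.609
6 0.450 0.248 47.777
final: 47.777 1.411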